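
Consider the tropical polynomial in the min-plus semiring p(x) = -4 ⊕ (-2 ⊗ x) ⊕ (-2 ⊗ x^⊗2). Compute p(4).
p(4) = -4

A tropical monomial a ⊗ x^⊗i evaluates to a + i · x. Evaluating each term at x = 4:
  Term 0 contributes -4 + 0 · 4 = -4
  Term 1 contributes -2 + 1 · 4 = 2
  Term 2 contributes -2 + 2 · 4 = 6
p(4) = ⊕ of these = min[-4, 2, 6] = -4.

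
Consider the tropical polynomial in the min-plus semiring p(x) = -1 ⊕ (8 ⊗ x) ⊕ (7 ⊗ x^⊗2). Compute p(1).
p(1) = -1

A tropical monomial a ⊗ x^⊗i evaluates to a + i · x. Evaluating each term at x = 1:
  Term 0 contributes -1 + 0 · 1 = -1
  Term 1 contributes 8 + 1 · 1 = 9
  Term 2 contributes 7 + 2 · 1 = 9
p(1) = ⊕ of these = min[-1, 9, 9] = -1.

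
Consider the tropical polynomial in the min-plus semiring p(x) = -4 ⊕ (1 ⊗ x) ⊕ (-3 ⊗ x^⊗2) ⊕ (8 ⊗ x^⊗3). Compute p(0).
p(0) = -4

A tropical monomial a ⊗ x^⊗i evaluates to a + i · x. Evaluating each term at x = 0:
  Term 0 contributes -4 + 0 · 0 = -4
  Term 1 contributes 1 + 1 · 0 = 1
  Term 2 contributes -3 + 2 · 0 = -3
  Term 3 contributes 8 + 3 · 0 = 8
p(0) = ⊕ of these = min[-4, 1, -3, 8] = -4.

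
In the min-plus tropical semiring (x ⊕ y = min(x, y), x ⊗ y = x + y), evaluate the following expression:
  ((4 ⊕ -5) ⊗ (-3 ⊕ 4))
((4 ⊕ -5) ⊗ (-3 ⊕ 4)) = -8

Expand innermost to outermost. Recall ⊕ takes the minimum of its arguments and ⊗ takes their sum. Working out the expression ((4 ⊕ -5) ⊗ (-3 ⊕ 4)) gives -8.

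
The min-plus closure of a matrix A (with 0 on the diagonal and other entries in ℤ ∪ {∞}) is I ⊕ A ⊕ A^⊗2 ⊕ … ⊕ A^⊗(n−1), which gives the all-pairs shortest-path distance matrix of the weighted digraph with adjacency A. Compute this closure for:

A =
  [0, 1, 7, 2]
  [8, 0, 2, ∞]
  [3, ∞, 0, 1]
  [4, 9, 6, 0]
Closure =
  [0, 1, 3, 2]
  [5, 0, 2, 3]
  [3, 4, 0, 1]
  [4, 5, 6, 0]

This is the Floyd-Warshall all-pairs shortest-path computation. For each intermediate vertex k = 0, 1, …, 3, update dist[i][j] ← min(dist[i][j], dist[i][k] + dist[k][j]). The final matrix gives, for each (i, j), the minimum total weight of any directed path from i to j (possibly empty when i = j).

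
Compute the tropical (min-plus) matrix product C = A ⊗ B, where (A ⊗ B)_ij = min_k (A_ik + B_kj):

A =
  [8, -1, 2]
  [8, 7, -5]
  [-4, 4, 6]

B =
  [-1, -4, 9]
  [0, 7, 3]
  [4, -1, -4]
A ⊗ B =
  [-1, 1, -2]
  [-1, -6, -9]
  [-5, -8, 2]

Apply the min-plus product entry-by-entry:
  C[0][0] = min over k of (A[0][0] + B[0][0] = 8 + -1 = 7, A[0][1] + B[1][0] = -1 + 0 = -1, A[0][2] + B[2][0] = 2 + 4 = 6) = -1 (attained at k = 1)
  C[0][1] = min over k of (A[0][0] + B[0][1] = 8 + -4 = 4, A[0][1] + B[1][1] = -1 + 7 = 6, A[0][2] + B[2][1] = 2 + -1 = 1) = 1 (attained at k = 2)
  C[0][2] = min over k of (A[0][0] + B[0][2] = 8 + 9 = 17, A[0][1] + B[1][2] = -1 + 3 = 2, A[0][2] + B[2][2] = 2 + -4 = -2) = -2 (attained at k = 2)
  C[1][0] = min over k of (A[1][0] + B[0][0] = 8 + -1 = 7, A[1][1] + B[1][0] = 7 + 0 = 7, A[1][2] + B[2][0] = -5 + 4 = -1) = -1 (attained at k = 2)
  C[1][1] = min over k of (A[1][0] + B[0][1] = 8 + -4 = 4, A[1][1] + B[1][1] = 7 + 7 = 14, A[1][2] + B[2][1] = -5 + -1 = -6) = -6 (attained at k = 2)
  C[1][2] = min over k of (A[1][0] + B[0][2] = 8 + 9 = 17, A[1][1] + B[1][2] = 7 + 3 = 10, A[1][2] + B[2][2] = -5 + -4 = -9) = -9 (attained at k = 2)
  C[2][0] = min over k of (A[2][0] + B[0][0] = -4 + -1 = -5, A[2][1] + B[1][0] = 4 + 0 = 4, A[2][2] + B[2][0] = 6 + 4 = 10) = -5 (attained at k = 0)
  C[2][1] = min over k of (A[2][0] + B[0][1] = -4 + -4 = -8, A[2][1] + B[1][1] = 4 + 7 = 11, A[2][2] + B[2][1] = 6 + -1 = 5) = -8 (attained at k = 0)
  C[2][2] = min over k of (A[2][0] + B[0][2] = -4 + 9 = 5, A[2][1] + B[1][2] = 4 + 3 = 7, A[2][2] + B[2][2] = 6 + -4 = 2) = 2 (attained at k = 2)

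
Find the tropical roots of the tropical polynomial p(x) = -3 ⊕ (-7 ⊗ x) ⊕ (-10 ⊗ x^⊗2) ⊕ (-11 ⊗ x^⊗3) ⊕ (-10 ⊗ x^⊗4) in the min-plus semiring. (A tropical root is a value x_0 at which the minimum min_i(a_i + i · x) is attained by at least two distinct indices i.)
Roots: {-1, 1, 3, 4}

Each tropical root is a break point of the lower envelope of the lines y = a_i + i · x (there are 5 lines, with slopes 0, 1, ..., 4). Only the lines that attain the minimum somewhere contribute to roots; other lines are dominated. Here the surviving (envelope) indices are i = 4, i = 3, i = 2, i = 1, i = 0.
Intersections between consecutive envelope lines give the roots: for adjacent envelope indices i < j the intersection is x = (a_i − a_j) / (j − i). Reading off the sorted break points: {-1, 1, 3, 4}.
Verification: at each break x_0, at least two indices attain the minimum of min_i(a_i + i · x_0).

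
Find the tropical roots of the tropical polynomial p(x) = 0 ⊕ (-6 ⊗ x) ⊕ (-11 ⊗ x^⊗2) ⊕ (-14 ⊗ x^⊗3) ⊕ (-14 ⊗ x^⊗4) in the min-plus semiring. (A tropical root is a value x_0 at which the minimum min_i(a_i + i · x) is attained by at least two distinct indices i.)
Roots: {0, 3, 5, 6}

Each tropical root is a break point of the lower envelope of the lines y = a_i + i · x (there are 5 lines, with slopes 0, 1, ..., 4). Only the lines that attain the minimum somewhere contribute to roots; other lines are dominated. Here the surviving (envelope) indices are i = 4, i = 3, i = 2, i = 1, i = 0.
Intersections between consecutive envelope lines give the roots: for adjacent envelope indices i < j the intersection is x = (a_i − a_j) / (j − i). Reading off the sorted break points: {0, 3, 5, 6}.
Verification: at each break x_0, at least two indices attain the minimum of min_i(a_i + i · x_0).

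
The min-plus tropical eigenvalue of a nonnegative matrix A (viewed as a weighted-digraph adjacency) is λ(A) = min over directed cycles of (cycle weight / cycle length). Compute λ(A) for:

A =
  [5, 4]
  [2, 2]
λ(A) = 2

Enumerate directed cycles and compute their means (weight / length). Sample:
  cycle 0 → 0: weight = 5, length = 1, mean = 5/1 ≈ 5.000
  cycle 1 → 1: weight = 2, length = 1, mean = 2/1 ≈ 2.000
  cycle 0 → 1 → 0: weight = 6, length = 2, mean = 6/2 ≈ 3.000
  cycle 1 → 0 → 1: weight = 6, length = 2, mean = 6/2 ≈ 3.000
Minimum mean = 2.000, attained e.g. along the cycle 1 → 1 with weight 2 and length 1. So λ(A) = 2/1 = 2.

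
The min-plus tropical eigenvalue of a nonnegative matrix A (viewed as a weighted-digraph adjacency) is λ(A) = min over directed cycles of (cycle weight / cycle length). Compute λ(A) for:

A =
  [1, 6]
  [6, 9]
λ(A) = 1

Enumerate directed cycles and compute their means (weight / length). Sample:
  cycle 0 → 0: weight = 1, length = 1, mean = 1/1 ≈ 1.000
  cycle 1 → 1: weight = 9, length = 1, mean = 9/1 ≈ 9.000
  cycle 0 → 1 → 0: weight = 12, length = 2, mean = 12/2 ≈ 6.000
  cycle 1 → 0 → 1: weight = 12, length = 2, mean = 12/2 ≈ 6.000
Minimum mean = 1.000, attained e.g. along the cycle 0 → 0 with weight 1 and length 1. So λ(A) = 1/1 = 1.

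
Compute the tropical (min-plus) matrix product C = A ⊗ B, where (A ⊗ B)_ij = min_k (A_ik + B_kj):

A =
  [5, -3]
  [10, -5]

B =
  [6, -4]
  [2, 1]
A ⊗ B =
  [-1, -2]
  [-3, -4]

Apply the min-plus product entry-by-entry:
  C[0][0] = min over k of (A[0][0] + B[0][0] = 5 + 6 = 11, A[0][1] + B[1][0] = -3 + 2 = -1) = -1 (attained at k = 1)
  C[0][1] = min over k of (A[0][0] + B[0][1] = 5 + -4 = 1, A[0][1] + B[1][1] = -3 + 1 = -2) = -2 (attained at k = 1)
  C[1][0] = min over k of (A[1][0] + B[0][0] = 10 + 6 = 16, A[1][1] + B[1][0] = -5 + 2 = -3) = -3 (attained at k = 1)
  C[1][1] = min over k of (A[1][0] + B[0][1] = 10 + -4 = 6, A[1][1] + B[1][1] = -5 + 1 = -4) = -4 (attained at k = 1)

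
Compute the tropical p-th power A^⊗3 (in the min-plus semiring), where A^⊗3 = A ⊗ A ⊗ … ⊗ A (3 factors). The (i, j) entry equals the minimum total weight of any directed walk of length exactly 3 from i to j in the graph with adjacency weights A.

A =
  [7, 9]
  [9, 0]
A^⊗3 =
  [18, 9]
  [9, 0]

Each entry (A^⊗3)_ij equals the minimum over all length-3 walks i = v_0 → v_1 → … → v_3 = j of Σ_t A[v_t][v_{t+1}]. For example, for (i, j) = (0, 1) we minimise over 4 possible intermediate vertex sequences; the minimum is 9, attained along the walk 0 → 1 → 1 → 1.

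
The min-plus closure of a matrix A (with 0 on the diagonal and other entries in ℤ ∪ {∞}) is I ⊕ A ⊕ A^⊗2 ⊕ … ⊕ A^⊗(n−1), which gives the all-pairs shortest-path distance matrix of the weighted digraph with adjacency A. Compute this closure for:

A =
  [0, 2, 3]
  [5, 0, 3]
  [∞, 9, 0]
Closure =
  [0, 2, 3]
  [5, 0, 3]
  [14, 9, 0]

This is the Floyd-Warshall all-pairs shortest-path computation. For each intermediate vertex k = 0, 1, …, 2, update dist[i][j] ← min(dist[i][j], dist[i][k] + dist[k][j]). The final matrix gives, for each (i, j), the minimum total weight of any directed path from i to j (possibly empty when i = j).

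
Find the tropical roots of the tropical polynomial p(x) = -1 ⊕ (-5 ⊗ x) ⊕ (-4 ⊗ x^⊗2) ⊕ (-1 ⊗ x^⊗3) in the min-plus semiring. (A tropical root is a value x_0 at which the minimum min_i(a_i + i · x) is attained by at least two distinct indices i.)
Roots: {-3, -1, 4}

Each tropical root is a break point of the lower envelope of the lines y = a_i + i · x (there are 4 lines, with slopes 0, 1, ..., 3). Only the lines that attain the minimum somewhere contribute to roots; other lines are dominated. Here the surviving (envelope) indices are i = 3, i = 2, i = 1, i = 0.
Intersections between consecutive envelope lines give the roots: for adjacent envelope indices i < j the intersection is x = (a_i − a_j) / (j − i). Reading off the sorted break points: {-3, -1, 4}.
Verification: at each break x_0, at least two indices attain the minimum of min_i(a_i + i · x_0).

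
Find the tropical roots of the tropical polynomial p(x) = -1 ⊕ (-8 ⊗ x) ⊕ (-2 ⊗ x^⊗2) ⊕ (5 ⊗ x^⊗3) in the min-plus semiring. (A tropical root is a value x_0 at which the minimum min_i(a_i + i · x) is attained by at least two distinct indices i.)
Roots: {-7, -6, 7}

Each tropical root is a break point of the lower envelope of the lines y = a_i + i · x (there are 4 lines, with slopes 0, 1, ..., 3). Only the lines that attain the minimum somewhere contribute to roots; other lines are dominated. Here the surviving (envelope) indices are i = 3, i = 2, i = 1, i = 0.
Intersections between consecutive envelope lines give the roots: for adjacent envelope indices i < j the intersection is x = (a_i − a_j) / (j − i). Reading off the sorted break points: {-7, -6, 7}.
Verification: at each break x_0, at least two indices attain the minimum of min_i(a_i + i · x_0).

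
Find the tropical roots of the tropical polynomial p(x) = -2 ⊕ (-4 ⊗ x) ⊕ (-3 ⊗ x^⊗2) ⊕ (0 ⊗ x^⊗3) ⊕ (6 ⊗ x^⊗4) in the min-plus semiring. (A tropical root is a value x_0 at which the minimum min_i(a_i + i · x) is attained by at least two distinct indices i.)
Roots: {-6, -3, -1, 2}

Each tropical root is a break point of the lower envelope of the lines y = a_i + i · x (there are 5 lines, with slopes 0, 1, ..., 4). Only the lines that attain the minimum somewhere contribute to roots; other lines are dominated. Here the surviving (envelope) indices are i = 4, i = 3, i = 2, i = 1, i = 0.
Intersections between consecutive envelope lines give the roots: for adjacent envelope indices i < j the intersection is x = (a_i − a_j) / (j − i). Reading off the sorted break points: {-6, -3, -1, 2}.
Verification: at each break x_0, at least two indices attain the minimum of min_i(a_i + i · x_0).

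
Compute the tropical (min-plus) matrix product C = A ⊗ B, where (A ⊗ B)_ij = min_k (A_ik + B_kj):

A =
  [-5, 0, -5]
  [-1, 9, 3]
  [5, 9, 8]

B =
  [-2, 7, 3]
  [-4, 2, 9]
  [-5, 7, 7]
A ⊗ B =
  [-10, 2, -2]
  [-3, 6, 2]
  [3, 11, 8]

Apply the min-plus product entry-by-entry:
  C[0][0] = min over k of (A[0][0] + B[0][0] = -5 + -2 = -7, A[0][1] + B[1][0] = 0 + -4 = -4, A[0][2] + B[2][0] = -5 + -5 = -10) = -10 (attained at k = 2)
  C[0][1] = min over k of (A[0][0] + B[0][1] = -5 + 7 = 2, A[0][1] + B[1][1] = 0 + 2 = 2, A[0][2] + B[2][1] = -5 + 7 = 2) = 2 (attained at k = 0)
  C[0][2] = min over k of (A[0][0] + B[0][2] = -5 + 3 = -2, A[0][1] + B[1][2] = 0 + 9 = 9, A[0][2] + B[2][2] = -5 + 7 = 2) = -2 (attained at k = 0)
  C[1][0] = min over k of (A[1][0] + B[0][0] = -1 + -2 = -3, A[1][1] + B[1][0] = 9 + -4 = 5, A[1][2] + B[2][0] = 3 + -5 = -2) = -3 (attained at k = 0)
  C[1][1] = min over k of (A[1][0] + B[0][1] = -1 + 7 = 6, A[1][1] + B[1][1] = 9 + 2 = 11, A[1][2] + B[2][1] = 3 + 7 = 10) = 6 (attained at k = 0)
  C[1][2] = min over k of (A[1][0] + B[0][2] = -1 + 3 = 2, A[1][1] + B[1][2] = 9 + 9 = 18, A[1][2] + B[2][2] = 3 + 7 = 10) = 2 (attained at k = 0)
  C[2][0] = min over k of (A[2][0] + B[0][0] = 5 + -2 = 3, A[2][1] + B[1][0] = 9 + -4 = 5, A[2][2] + B[2][0] = 8 + -5 = 3) = 3 (attained at k = 0)
  C[2][1] = min over k of (A[2][0] + B[0][1] = 5 + 7 = 12, A[2][1] + B[1][1] = 9 + 2 = 11, A[2][2] + B[2][1] = 8 + 7 = 15) = 11 (attained at k = 1)
  C[2][2] = min over k of (A[2][0] + B[0][2] = 5 + 3 = 8, A[2][1] + B[1][2] = 9 + 9 = 18, A[2][2] + B[2][2] = 8 + 7 = 15) = 8 (attained at k = 0)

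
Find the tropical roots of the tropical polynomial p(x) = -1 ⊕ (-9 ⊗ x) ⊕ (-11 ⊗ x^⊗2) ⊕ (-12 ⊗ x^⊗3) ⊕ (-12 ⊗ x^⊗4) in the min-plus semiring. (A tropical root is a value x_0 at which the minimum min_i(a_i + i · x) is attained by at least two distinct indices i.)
Roots: {0, 1, 2, 8}

Each tropical root is a break point of the lower envelope of the lines y = a_i + i · x (there are 5 lines, with slopes 0, 1, ..., 4). Only the lines that attain the minimum somewhere contribute to roots; other lines are dominated. Here the surviving (envelope) indices are i = 4, i = 3, i = 2, i = 1, i = 0.
Intersections between consecutive envelope lines give the roots: for adjacent envelope indices i < j the intersection is x = (a_i − a_j) / (j − i). Reading off the sorted break points: {0, 1, 2, 8}.
Verification: at each break x_0, at least two indices attain the minimum of min_i(a_i + i · x_0).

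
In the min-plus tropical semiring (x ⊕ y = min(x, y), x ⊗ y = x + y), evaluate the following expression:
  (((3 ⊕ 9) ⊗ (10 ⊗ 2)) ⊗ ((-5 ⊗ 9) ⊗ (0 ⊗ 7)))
(((3 ⊕ 9) ⊗ (10 ⊗ 2)) ⊗ ((-5 ⊗ 9) ⊗ (0 ⊗ 7))) = 26

Expand innermost to outermost. Recall ⊕ takes the minimum of its arguments and ⊗ takes their sum. Working out the expression (((3 ⊕ 9) ⊗ (10 ⊗ 2)) ⊗ ((-5 ⊗ 9) ⊗ (0 ⊗ 7))) gives 26.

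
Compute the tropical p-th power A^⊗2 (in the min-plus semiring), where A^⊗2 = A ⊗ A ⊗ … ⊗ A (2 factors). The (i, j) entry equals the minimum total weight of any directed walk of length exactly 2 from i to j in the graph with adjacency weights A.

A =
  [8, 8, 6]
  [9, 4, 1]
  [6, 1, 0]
A^⊗2 =
  [12, 7, 6]
  [7, 2, 1]
  [6, 1, 0]

Each entry (A^⊗2)_ij equals the minimum over all length-2 walks i = v_0 → v_1 → … → v_2 = j of Σ_t A[v_t][v_{t+1}]. For example, for (i, j) = (0, 2) we minimise over 3 possible intermediate vertex sequences; the minimum is 6, attained along the walk 0 → 2 → 2.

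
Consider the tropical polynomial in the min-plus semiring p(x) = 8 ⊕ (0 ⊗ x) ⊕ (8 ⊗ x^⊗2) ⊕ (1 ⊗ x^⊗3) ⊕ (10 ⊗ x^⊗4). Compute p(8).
p(8) = 8

A tropical monomial a ⊗ x^⊗i evaluates to a + i · x. Evaluating each term at x = 8:
  Term 0 contributes 8 + 0 · 8 = 8
  Term 1 contributes 0 + 1 · 8 = 8
  Term 2 contributes 8 + 2 · 8 = 24
  Term 3 contributes 1 + 3 · 8 = 25
  Term 4 contributes 10 + 4 · 8 = 42
p(8) = ⊕ of these = min[8, 8, 24, 25, 42] = 8.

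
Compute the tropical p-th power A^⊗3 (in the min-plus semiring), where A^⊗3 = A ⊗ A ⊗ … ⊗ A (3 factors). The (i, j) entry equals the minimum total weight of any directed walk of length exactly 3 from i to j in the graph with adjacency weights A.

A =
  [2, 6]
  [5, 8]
A^⊗3 =
  [6, 10]
  [9, 13]

Each entry (A^⊗3)_ij equals the minimum over all length-3 walks i = v_0 → v_1 → … → v_3 = j of Σ_t A[v_t][v_{t+1}]. For example, for (i, j) = (0, 1) we minimise over 4 possible intermediate vertex sequences; the minimum is 10, attained along the walk 0 → 0 → 0 → 1.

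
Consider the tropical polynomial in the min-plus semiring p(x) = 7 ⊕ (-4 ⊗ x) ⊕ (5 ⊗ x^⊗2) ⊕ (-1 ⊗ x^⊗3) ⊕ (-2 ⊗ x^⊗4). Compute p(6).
p(6) = 2

A tropical monomial a ⊗ x^⊗i evaluates to a + i · x. Evaluating each term at x = 6:
  Term 0 contributes 7 + 0 · 6 = 7
  Term 1 contributes -4 + 1 · 6 = 2
  Term 2 contributes 5 + 2 · 6 = 17
  Term 3 contributes -1 + 3 · 6 = 17
  Term 4 contributes -2 + 4 · 6 = 22
p(6) = ⊕ of these = min[7, 2, 17, 17, 22] = 2.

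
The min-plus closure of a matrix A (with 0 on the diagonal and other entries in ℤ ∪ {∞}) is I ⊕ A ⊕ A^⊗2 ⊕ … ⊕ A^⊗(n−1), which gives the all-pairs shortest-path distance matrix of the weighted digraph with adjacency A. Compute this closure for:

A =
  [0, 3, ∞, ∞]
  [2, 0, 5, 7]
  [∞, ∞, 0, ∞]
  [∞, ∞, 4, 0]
Closure =
  [0, 3, 8, 10]
  [2, 0, 5, 7]
  [∞, ∞, 0, ∞]
  [∞, ∞, 4, 0]

This is the Floyd-Warshall all-pairs shortest-path computation. For each intermediate vertex k = 0, 1, …, 3, update dist[i][j] ← min(dist[i][j], dist[i][k] + dist[k][j]). The final matrix gives, for each (i, j), the minimum total weight of any directed path from i to j (possibly empty when i = j).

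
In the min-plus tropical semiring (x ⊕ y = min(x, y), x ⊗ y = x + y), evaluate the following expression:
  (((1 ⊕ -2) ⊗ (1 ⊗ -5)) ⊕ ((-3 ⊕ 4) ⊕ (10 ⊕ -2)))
(((1 ⊕ -2) ⊗ (1 ⊗ -5)) ⊕ ((-3 ⊕ 4) ⊕ (10 ⊕ -2))) = -6

Expand innermost to outermost. Recall ⊕ takes the minimum of its arguments and ⊗ takes their sum. Working out the expression (((1 ⊕ -2) ⊗ (1 ⊗ -5)) ⊕ ((-3 ⊕ 4) ⊕ (10 ⊕ -2))) gives -6.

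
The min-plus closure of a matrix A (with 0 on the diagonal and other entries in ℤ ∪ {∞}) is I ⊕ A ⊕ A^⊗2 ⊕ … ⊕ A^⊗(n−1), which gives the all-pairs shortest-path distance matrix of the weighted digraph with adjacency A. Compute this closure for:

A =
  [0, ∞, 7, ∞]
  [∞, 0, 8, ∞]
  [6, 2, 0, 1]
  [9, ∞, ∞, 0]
Closure =
  [0, 9, 7, 8]
  [14, 0, 8, 9]
  [6, 2, 0, 1]
  [9, 18, 16, 0]

This is the Floyd-Warshall all-pairs shortest-path computation. For each intermediate vertex k = 0, 1, …, 3, update dist[i][j] ← min(dist[i][j], dist[i][k] + dist[k][j]). The final matrix gives, for each (i, j), the minimum total weight of any directed path from i to j (possibly empty when i = j).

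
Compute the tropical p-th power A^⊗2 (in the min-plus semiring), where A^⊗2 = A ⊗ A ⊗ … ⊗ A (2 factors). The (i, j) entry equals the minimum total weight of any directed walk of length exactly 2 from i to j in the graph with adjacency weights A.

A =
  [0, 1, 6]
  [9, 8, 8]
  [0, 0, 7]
A^⊗2 =
  [0, 1, 6]
  [8, 8, 15]
  [0, 1, 6]

Each entry (A^⊗2)_ij equals the minimum over all length-2 walks i = v_0 → v_1 → … → v_2 = j of Σ_t A[v_t][v_{t+1}]. For example, for (i, j) = (0, 2) we minimise over 3 possible intermediate vertex sequences; the minimum is 6, attained along the walk 0 → 0 → 2.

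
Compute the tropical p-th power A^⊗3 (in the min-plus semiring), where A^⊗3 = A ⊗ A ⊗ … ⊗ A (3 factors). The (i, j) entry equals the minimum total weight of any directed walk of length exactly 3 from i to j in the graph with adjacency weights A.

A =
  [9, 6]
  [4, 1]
A^⊗3 =
  [11, 8]
  [6, 3]

Each entry (A^⊗3)_ij equals the minimum over all length-3 walks i = v_0 → v_1 → … → v_3 = j of Σ_t A[v_t][v_{t+1}]. For example, for (i, j) = (0, 1) we minimise over 4 possible intermediate vertex sequences; the minimum is 8, attained along the walk 0 → 1 → 1 → 1.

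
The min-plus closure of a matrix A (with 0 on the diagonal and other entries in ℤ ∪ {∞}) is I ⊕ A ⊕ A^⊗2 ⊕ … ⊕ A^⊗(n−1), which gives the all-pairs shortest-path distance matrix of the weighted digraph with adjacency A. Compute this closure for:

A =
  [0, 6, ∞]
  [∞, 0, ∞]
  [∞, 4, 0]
Closure =
  [0, 6, ∞]
  [∞, 0, ∞]
  [∞, 4, 0]

This is the Floyd-Warshall all-pairs shortest-path computation. For each intermediate vertex k = 0, 1, …, 2, update dist[i][j] ← min(dist[i][j], dist[i][k] + dist[k][j]). The final matrix gives, for each (i, j), the minimum total weight of any directed path from i to j (possibly empty when i = j).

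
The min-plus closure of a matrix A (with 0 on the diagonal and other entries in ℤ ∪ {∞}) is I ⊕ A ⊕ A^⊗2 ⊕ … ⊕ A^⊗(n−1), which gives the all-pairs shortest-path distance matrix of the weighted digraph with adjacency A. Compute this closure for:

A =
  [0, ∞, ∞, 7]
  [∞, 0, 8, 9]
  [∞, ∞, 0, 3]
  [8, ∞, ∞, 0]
Closure =
  [0, ∞, ∞, 7]
  [17, 0, 8, 9]
  [11, ∞, 0, 3]
  [8, ∞, ∞, 0]

This is the Floyd-Warshall all-pairs shortest-path computation. For each intermediate vertex k = 0, 1, …, 3, update dist[i][j] ← min(dist[i][j], dist[i][k] + dist[k][j]). The final matrix gives, for each (i, j), the minimum total weight of any directed path from i to j (possibly empty when i = j).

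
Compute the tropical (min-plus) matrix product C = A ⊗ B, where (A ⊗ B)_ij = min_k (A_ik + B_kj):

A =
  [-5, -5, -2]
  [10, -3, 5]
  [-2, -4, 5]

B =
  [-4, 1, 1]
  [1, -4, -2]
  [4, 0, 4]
A ⊗ B =
  [-9, -9, -7]
  [-2, -7, -5]
  [-6, -8, -6]

Apply the min-plus product entry-by-entry:
  C[0][0] = min over k of (A[0][0] + B[0][0] = -5 + -4 = -9, A[0][1] + B[1][0] = -5 + 1 = -4, A[0][2] + B[2][0] = -2 + 4 = 2) = -9 (attained at k = 0)
  C[0][1] = min over k of (A[0][0] + B[0][1] = -5 + 1 = -4, A[0][1] + B[1][1] = -5 + -4 = -9, A[0][2] + B[2][1] = -2 + 0 = -2) = -9 (attained at k = 1)
  C[0][2] = min over k of (A[0][0] + B[0][2] = -5 + 1 = -4, A[0][1] + B[1][2] = -5 + -2 = -7, A[0][2] + B[2][2] = -2 + 4 = 2) = -7 (attained at k = 1)
  C[1][0] = min over k of (A[1][0] + B[0][0] = 10 + -4 = 6, A[1][1] + B[1][0] = -3 + 1 = -2, A[1][2] + B[2][0] = 5 + 4 = 9) = -2 (attained at k = 1)
  C[1][1] = min over k of (A[1][0] + B[0][1] = 10 + 1 = 11, A[1][1] + B[1][1] = -3 + -4 = -7, A[1][2] + B[2][1] = 5 + 0 = 5) = -7 (attained at k = 1)
  C[1][2] = min over k of (A[1][0] + B[0][2] = 10 + 1 = 11, A[1][1] + B[1][2] = -3 + -2 = -5, A[1][2] + B[2][2] = 5 + 4 = 9) = -5 (attained at k = 1)
  C[2][0] = min over k of (A[2][0] + B[0][0] = -2 + -4 = -6, A[2][1] + B[1][0] = -4 + 1 = -3, A[2][2] + B[2][0] = 5 + 4 = 9) = -6 (attained at k = 0)
  C[2][1] = min over k of (A[2][0] + B[0][1] = -2 + 1 = -1, A[2][1] + B[1][1] = -4 + -4 = -8, A[2][2] + B[2][1] = 5 + 0 = 5) = -8 (attained at k = 1)
  C[2][2] = min over k of (A[2][0] + B[0][2] = -2 + 1 = -1, A[2][1] + B[1][2] = -4 + -2 = -6, A[2][2] + B[2][2] = 5 + 4 = 9) = -6 (attained at k = 1)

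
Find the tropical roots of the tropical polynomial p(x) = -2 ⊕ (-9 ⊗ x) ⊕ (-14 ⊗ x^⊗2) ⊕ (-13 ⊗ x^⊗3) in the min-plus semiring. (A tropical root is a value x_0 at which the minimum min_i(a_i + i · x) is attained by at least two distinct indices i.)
Roots: {-1, 5, 7}

Each tropical root is a break point of the lower envelope of the lines y = a_i + i · x (there are 4 lines, with slopes 0, 1, ..., 3). Only the lines that attain the minimum somewhere contribute to roots; other lines are dominated. Here the surviving (envelope) indices are i = 3, i = 2, i = 1, i = 0.
Intersections between consecutive envelope lines give the roots: for adjacent envelope indices i < j the intersection is x = (a_i − a_j) / (j − i). Reading off the sorted break points: {-1, 5, 7}.
Verification: at each break x_0, at least two indices attain the minimum of min_i(a_i + i · x_0).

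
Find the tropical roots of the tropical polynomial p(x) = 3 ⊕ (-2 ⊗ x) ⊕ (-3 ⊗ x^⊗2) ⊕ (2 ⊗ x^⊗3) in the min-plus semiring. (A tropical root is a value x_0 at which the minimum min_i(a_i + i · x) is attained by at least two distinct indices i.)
Roots: {-5, 1, 5}

Each tropical root is a break point of the lower envelope of the lines y = a_i + i · x (there are 4 lines, with slopes 0, 1, ..., 3). Only the lines that attain the minimum somewhere contribute to roots; other lines are dominated. Here the surviving (envelope) indices are i = 3, i = 2, i = 1, i = 0.
Intersections between consecutive envelope lines give the roots: for adjacent envelope indices i < j the intersection is x = (a_i − a_j) / (j − i). Reading off the sorted break points: {-5, 1, 5}.
Verification: at each break x_0, at least two indices attain the minimum of min_i(a_i + i · x_0).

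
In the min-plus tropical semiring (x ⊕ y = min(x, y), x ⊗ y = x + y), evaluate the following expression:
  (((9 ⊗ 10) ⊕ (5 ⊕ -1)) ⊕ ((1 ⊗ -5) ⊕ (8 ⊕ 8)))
(((9 ⊗ 10) ⊕ (5 ⊕ -1)) ⊕ ((1 ⊗ -5) ⊕ (8 ⊕ 8))) = -4

Expand innermost to outermost. Recall ⊕ takes the minimum of its arguments and ⊗ takes their sum. Working out the expression (((9 ⊗ 10) ⊕ (5 ⊕ -1)) ⊕ ((1 ⊗ -5) ⊕ (8 ⊕ 8))) gives -4.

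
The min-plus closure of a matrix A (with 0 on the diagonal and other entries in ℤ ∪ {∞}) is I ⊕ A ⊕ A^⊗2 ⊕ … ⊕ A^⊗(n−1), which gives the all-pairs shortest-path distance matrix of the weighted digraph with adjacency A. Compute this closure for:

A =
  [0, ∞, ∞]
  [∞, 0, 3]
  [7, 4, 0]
Closure =
  [0, ∞, ∞]
  [10, 0, 3]
  [7, 4, 0]

This is the Floyd-Warshall all-pairs shortest-path computation. For each intermediate vertex k = 0, 1, …, 2, update dist[i][j] ← min(dist[i][j], dist[i][k] + dist[k][j]). The final matrix gives, for each (i, j), the minimum total weight of any directed path from i to j (possibly empty when i = j).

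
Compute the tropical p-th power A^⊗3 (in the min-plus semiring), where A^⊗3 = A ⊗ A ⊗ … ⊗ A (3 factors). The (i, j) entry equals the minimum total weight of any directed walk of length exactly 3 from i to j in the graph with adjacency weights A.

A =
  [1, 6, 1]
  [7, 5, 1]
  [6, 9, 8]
A^⊗3 =
  [3, 8, 3]
  [8, 13, 8]
  [8, 13, 8]

Each entry (A^⊗3)_ij equals the minimum over all length-3 walks i = v_0 → v_1 → … → v_3 = j of Σ_t A[v_t][v_{t+1}]. For example, for (i, j) = (0, 2) we minimise over 9 possible intermediate vertex sequences; the minimum is 3, attained along the walk 0 → 0 → 0 → 2.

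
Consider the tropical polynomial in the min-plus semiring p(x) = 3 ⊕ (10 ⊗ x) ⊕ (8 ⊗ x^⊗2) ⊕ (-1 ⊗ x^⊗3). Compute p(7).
p(7) = 3

A tropical monomial a ⊗ x^⊗i evaluates to a + i · x. Evaluating each term at x = 7:
  Term 0 contributes 3 + 0 · 7 = 3
  Term 1 contributes 10 + 1 · 7 = 17
  Term 2 contributes 8 + 2 · 7 = 22
  Term 3 contributes -1 + 3 · 7 = 20
p(7) = ⊕ of these = min[3, 17, 22, 20] = 3.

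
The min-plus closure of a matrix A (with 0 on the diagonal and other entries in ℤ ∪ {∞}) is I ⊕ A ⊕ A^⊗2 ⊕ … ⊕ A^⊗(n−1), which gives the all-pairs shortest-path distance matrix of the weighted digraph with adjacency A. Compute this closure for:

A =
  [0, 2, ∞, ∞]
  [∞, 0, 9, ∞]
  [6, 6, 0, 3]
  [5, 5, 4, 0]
Closure =
  [0, 2, 11, 14]
  [15, 0, 9, 12]
  [6, 6, 0, 3]
  [5, 5, 4, 0]

This is the Floyd-Warshall all-pairs shortest-path computation. For each intermediate vertex k = 0, 1, …, 3, update dist[i][j] ← min(dist[i][j], dist[i][k] + dist[k][j]). The final matrix gives, for each (i, j), the minimum total weight of any directed path from i to j (possibly empty when i = j).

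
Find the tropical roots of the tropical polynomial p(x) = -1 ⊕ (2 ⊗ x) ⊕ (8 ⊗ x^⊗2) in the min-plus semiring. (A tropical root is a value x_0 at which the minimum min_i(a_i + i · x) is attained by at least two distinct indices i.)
Roots: {-6, -3}

Each tropical root is a break point of the lower envelope of the lines y = a_i + i · x (there are 3 lines, with slopes 0, 1, ..., 2). Only the lines that attain the minimum somewhere contribute to roots; other lines are dominated. Here the surviving (envelope) indices are i = 2, i = 1, i = 0.
Intersections between consecutive envelope lines give the roots: for adjacent envelope indices i < j the intersection is x = (a_i − a_j) / (j − i). Reading off the sorted break points: {-6, -3}.
Verification: at each break x_0, at least two indices attain the minimum of min_i(a_i + i · x_0).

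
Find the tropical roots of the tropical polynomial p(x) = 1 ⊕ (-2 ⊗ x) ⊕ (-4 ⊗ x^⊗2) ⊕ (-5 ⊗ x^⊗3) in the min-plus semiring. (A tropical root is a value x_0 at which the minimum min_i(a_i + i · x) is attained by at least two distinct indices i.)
Roots: {1, 2, 3}

Each tropical root is a break point of the lower envelope of the lines y = a_i + i · x (there are 4 lines, with slopes 0, 1, ..., 3). Only the lines that attain the minimum somewhere contribute to roots; other lines are dominated. Here the surviving (envelope) indices are i = 3, i = 2, i = 1, i = 0.
Intersections between consecutive envelope lines give the roots: for adjacent envelope indices i < j the intersection is x = (a_i − a_j) / (j − i). Reading off the sorted break points: {1, 2, 3}.
Verification: at each break x_0, at least two indices attain the minimum of min_i(a_i + i · x_0).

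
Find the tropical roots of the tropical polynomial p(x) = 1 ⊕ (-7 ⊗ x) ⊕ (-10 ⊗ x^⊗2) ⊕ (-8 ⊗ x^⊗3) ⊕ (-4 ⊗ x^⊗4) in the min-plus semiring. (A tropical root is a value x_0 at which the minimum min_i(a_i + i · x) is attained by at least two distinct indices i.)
Roots: {-4, -2, 3, 8}

Each tropical root is a break point of the lower envelope of the lines y = a_i + i · x (there are 5 lines, with slopes 0, 1, ..., 4). Only the lines that attain the minimum somewhere contribute to roots; other lines are dominated. Here the surviving (envelope) indices are i = 4, i = 3, i = 2, i = 1, i = 0.
Intersections between consecutive envelope lines give the roots: for adjacent envelope indices i < j the intersection is x = (a_i − a_j) / (j − i). Reading off the sorted break points: {-4, -2, 3, 8}.
Verification: at each break x_0, at least two indices attain the minimum of min_i(a_i + i · x_0).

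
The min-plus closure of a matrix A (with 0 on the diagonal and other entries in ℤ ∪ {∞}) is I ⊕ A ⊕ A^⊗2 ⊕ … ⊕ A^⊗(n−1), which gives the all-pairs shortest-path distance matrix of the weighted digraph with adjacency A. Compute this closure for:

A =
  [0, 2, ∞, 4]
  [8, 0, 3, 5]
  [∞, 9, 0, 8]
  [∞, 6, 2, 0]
Closure =
  [0, 2, 5, 4]
  [8, 0, 3, 5]
  [17, 9, 0, 8]
  [14, 6, 2, 0]

This is the Floyd-Warshall all-pairs shortest-path computation. For each intermediate vertex k = 0, 1, …, 3, update dist[i][j] ← min(dist[i][j], dist[i][k] + dist[k][j]). The final matrix gives, for each (i, j), the minimum total weight of any directed path from i to j (possibly empty when i = j).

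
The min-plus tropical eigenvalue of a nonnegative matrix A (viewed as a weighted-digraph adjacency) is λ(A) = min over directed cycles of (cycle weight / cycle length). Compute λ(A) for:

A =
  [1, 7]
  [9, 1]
λ(A) = 1

Enumerate directed cycles and compute their means (weight / length). Sample:
  cycle 0 → 0: weight = 1, length = 1, mean = 1/1 ≈ 1.000
  cycle 1 → 1: weight = 1, length = 1, mean = 1/1 ≈ 1.000
  cycle 0 → 1 → 0: weight = 16, length = 2, mean = 16/2 ≈ 8.000
  cycle 1 → 0 → 1: weight = 16, length = 2, mean = 16/2 ≈ 8.000
Minimum mean = 1.000, attained e.g. along the cycle 0 → 0 with weight 1 and length 1. So λ(A) = 1/1 = 1.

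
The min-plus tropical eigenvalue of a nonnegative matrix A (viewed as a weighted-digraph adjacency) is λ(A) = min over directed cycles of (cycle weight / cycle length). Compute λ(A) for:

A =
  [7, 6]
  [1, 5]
λ(A) = 7/2

Enumerate directed cycles and compute their means (weight / length). Sample:
  cycle 0 → 0: weight = 7, length = 1, mean = 7/1 ≈ 7.000
  cycle 1 → 1: weight = 5, length = 1, mean = 5/1 ≈ 5.000
  cycle 0 → 1 → 0: weight = 7, length = 2, mean = 7/2 ≈ 3.500
  cycle 1 → 0 → 1: weight = 7, length = 2, mean = 7/2 ≈ 3.500
Minimum mean = 3.500, attained e.g. along the cycle 0 → 1 → 0 with weight 7 and length 2. So λ(A) = 7/2 = 7/2.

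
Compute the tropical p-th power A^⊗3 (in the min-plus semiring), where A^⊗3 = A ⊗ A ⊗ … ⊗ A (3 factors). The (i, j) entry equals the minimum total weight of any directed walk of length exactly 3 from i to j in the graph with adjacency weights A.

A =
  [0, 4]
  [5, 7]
A^⊗3 =
  [0, 4]
  [5, 9]

Each entry (A^⊗3)_ij equals the minimum over all length-3 walks i = v_0 → v_1 → … → v_3 = j of Σ_t A[v_t][v_{t+1}]. For example, for (i, j) = (0, 1) we minimise over 4 possible intermediate vertex sequences; the minimum is 4, attained along the walk 0 → 0 → 0 → 1.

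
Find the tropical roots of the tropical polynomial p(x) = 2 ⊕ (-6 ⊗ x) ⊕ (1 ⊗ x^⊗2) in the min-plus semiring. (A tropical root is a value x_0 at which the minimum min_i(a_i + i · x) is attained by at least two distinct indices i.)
Roots: {-7, 8}

Each tropical root is a break point of the lower envelope of the lines y = a_i + i · x (there are 3 lines, with slopes 0, 1, ..., 2). Only the lines that attain the minimum somewhere contribute to roots; other lines are dominated. Here the surviving (envelope) indices are i = 2, i = 1, i = 0.
Intersections between consecutive envelope lines give the roots: for adjacent envelope indices i < j the intersection is x = (a_i − a_j) / (j − i). Reading off the sorted break points: {-7, 8}.
Verification: at each break x_0, at least two indices attain the minimum of min_i(a_i + i · x_0).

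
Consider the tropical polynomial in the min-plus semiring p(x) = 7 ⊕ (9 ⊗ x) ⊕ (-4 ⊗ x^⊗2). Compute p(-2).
p(-2) = -8

A tropical monomial a ⊗ x^⊗i evaluates to a + i · x. Evaluating each term at x = -2:
  Term 0 contributes 7 + 0 · -2 = 7
  Term 1 contributes 9 + 1 · -2 = 7
  Term 2 contributes -4 + 2 · -2 = -8
p(-2) = ⊕ of these = min[7, 7, -8] = -8.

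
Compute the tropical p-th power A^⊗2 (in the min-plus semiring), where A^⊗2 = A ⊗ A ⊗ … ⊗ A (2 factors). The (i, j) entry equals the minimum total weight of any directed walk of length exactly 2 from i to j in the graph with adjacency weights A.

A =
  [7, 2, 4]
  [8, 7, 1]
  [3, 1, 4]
A^⊗2 =
  [7, 5, 3]
  [4, 2, 5]
  [7, 5, 2]

Each entry (A^⊗2)_ij equals the minimum over all length-2 walks i = v_0 → v_1 → … → v_2 = j of Σ_t A[v_t][v_{t+1}]. For example, for (i, j) = (0, 2) we minimise over 3 possible intermediate vertex sequences; the minimum is 3, attained along the walk 0 → 1 → 2.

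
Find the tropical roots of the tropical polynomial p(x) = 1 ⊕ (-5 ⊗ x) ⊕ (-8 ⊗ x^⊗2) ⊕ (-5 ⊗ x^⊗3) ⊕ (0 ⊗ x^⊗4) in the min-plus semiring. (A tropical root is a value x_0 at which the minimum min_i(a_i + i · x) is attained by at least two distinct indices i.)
Roots: {-5, -3, 3, 6}

Each tropical root is a break point of the lower envelope of the lines y = a_i + i · x (there are 5 lines, with slopes 0, 1, ..., 4). Only the lines that attain the minimum somewhere contribute to roots; other lines are dominated. Here the surviving (envelope) indices are i = 4, i = 3, i = 2, i = 1, i = 0.
Intersections between consecutive envelope lines give the roots: for adjacent envelope indices i < j the intersection is x = (a_i − a_j) / (j − i). Reading off the sorted break points: {-5, -3, 3, 6}.
Verification: at each break x_0, at least two indices attain the minimum of min_i(a_i + i · x_0).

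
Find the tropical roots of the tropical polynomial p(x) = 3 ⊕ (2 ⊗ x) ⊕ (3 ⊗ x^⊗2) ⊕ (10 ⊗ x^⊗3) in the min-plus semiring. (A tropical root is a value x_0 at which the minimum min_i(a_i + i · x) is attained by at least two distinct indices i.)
Roots: {-7, -1, 1}

Each tropical root is a break point of the lower envelope of the lines y = a_i + i · x (there are 4 lines, with slopes 0, 1, ..., 3). Only the lines that attain the minimum somewhere contribute to roots; other lines are dominated. Here the surviving (envelope) indices are i = 3, i = 2, i = 1, i = 0.
Intersections between consecutive envelope lines give the roots: for adjacent envelope indices i < j the intersection is x = (a_i − a_j) / (j − i). Reading off the sorted break points: {-7, -1, 1}.
Verification: at each break x_0, at least two indices attain the minimum of min_i(a_i + i · x_0).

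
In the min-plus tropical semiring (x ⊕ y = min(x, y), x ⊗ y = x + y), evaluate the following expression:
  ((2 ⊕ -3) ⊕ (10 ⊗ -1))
((2 ⊕ -3) ⊕ (10 ⊗ -1)) = -3

Expand innermost to outermost. Recall ⊕ takes the minimum of its arguments and ⊗ takes their sum. Working out the expression ((2 ⊕ -3) ⊕ (10 ⊗ -1)) gives -3.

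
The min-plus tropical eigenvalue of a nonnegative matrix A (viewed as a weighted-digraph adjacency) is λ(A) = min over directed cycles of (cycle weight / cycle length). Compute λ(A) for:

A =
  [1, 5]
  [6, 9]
λ(A) = 1

Enumerate directed cycles and compute their means (weight / length). Sample:
  cycle 0 → 0: weight = 1, length = 1, mean = 1/1 ≈ 1.000
  cycle 1 → 1: weight = 9, length = 1, mean = 9/1 ≈ 9.000
  cycle 0 → 1 → 0: weight = 11, length = 2, mean = 11/2 ≈ 5.500
  cycle 1 → 0 → 1: weight = 11, length = 2, mean = 11/2 ≈ 5.500
Minimum mean = 1.000, attained e.g. along the cycle 0 → 0 with weight 1 and length 1. So λ(A) = 1/1 = 1.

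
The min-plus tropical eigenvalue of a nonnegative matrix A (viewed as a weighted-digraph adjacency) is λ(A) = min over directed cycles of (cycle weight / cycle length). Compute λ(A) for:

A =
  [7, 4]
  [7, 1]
λ(A) = 1

Enumerate directed cycles and compute their means (weight / length). Sample:
  cycle 0 → 0: weight = 7, length = 1, mean = 7/1 ≈ 7.000
  cycle 1 → 1: weight = 1, length = 1, mean = 1/1 ≈ 1.000
  cycle 0 → 1 → 0: weight = 11, length = 2, mean = 11/2 ≈ 5.500
  cycle 1 → 0 → 1: weight = 11, length = 2, mean = 11/2 ≈ 5.500
Minimum mean = 1.000, attained e.g. along the cycle 1 → 1 with weight 1 and length 1. So λ(A) = 1/1 = 1.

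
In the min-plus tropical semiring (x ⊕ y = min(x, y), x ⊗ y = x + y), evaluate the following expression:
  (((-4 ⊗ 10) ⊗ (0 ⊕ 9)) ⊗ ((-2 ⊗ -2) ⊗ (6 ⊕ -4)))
(((-4 ⊗ 10) ⊗ (0 ⊕ 9)) ⊗ ((-2 ⊗ -2) ⊗ (6 ⊕ -4))) = -2

Expand innermost to outermost. Recall ⊕ takes the minimum of its arguments and ⊗ takes their sum. Working out the expression (((-4 ⊗ 10) ⊗ (0 ⊕ 9)) ⊗ ((-2 ⊗ -2) ⊗ (6 ⊕ -4))) gives -2.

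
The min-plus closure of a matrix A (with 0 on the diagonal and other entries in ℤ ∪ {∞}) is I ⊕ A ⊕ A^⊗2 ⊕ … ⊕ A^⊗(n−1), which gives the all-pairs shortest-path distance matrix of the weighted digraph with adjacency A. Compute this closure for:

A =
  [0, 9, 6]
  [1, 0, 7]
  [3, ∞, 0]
Closure =
  [0, 9, 6]
  [1, 0, 7]
  [3, 12, 0]

This is the Floyd-Warshall all-pairs shortest-path computation. For each intermediate vertex k = 0, 1, …, 2, update dist[i][j] ← min(dist[i][j], dist[i][k] + dist[k][j]). The final matrix gives, for each (i, j), the minimum total weight of any directed path from i to j (possibly empty when i = j).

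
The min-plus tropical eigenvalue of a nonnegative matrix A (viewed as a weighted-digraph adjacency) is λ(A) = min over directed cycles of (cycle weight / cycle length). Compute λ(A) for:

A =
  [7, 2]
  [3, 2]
λ(A) = 2

Enumerate directed cycles and compute their means (weight / length). Sample:
  cycle 0 → 0: weight = 7, length = 1, mean = 7/1 ≈ 7.000
  cycle 1 → 1: weight = 2, length = 1, mean = 2/1 ≈ 2.000
  cycle 0 → 1 → 0: weight = 5, length = 2, mean = 5/2 ≈ 2.500
  cycle 1 → 0 → 1: weight = 5, length = 2, mean = 5/2 ≈ 2.500
Minimum mean = 2.000, attained e.g. along the cycle 1 → 1 with weight 2 and length 1. So λ(A) = 2/1 = 2.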